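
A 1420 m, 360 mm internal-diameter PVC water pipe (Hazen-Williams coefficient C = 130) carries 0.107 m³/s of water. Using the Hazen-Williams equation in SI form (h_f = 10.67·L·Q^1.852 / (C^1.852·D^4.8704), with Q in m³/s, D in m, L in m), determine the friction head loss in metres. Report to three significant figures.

h_f = 10.67·1420·0.107^1.852 / (130^1.852·0.360^4.8704) = 4.254 m

h_f ≈ 4.25 m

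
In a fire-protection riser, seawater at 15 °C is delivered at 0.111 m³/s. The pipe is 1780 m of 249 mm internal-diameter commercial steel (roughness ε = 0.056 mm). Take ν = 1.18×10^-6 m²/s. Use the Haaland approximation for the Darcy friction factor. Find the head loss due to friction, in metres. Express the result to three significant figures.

V = 4Q/(πD²) = 4·0.111/(π·0.249²) = 2.279 m/s
Re = VD/ν = 2.279·0.249/1.18×10^-6 = 4.81×10^5 → turbulent
ε/D = 0.056/249 = 2.25×10^-4
Haaland: f = 0.01557
h_f = f(L/D)V²/(2g) = 0.01557·(1780/0.249)·2.279²/(2·9.81) = 29.47 m

h_f ≈ 29.5 m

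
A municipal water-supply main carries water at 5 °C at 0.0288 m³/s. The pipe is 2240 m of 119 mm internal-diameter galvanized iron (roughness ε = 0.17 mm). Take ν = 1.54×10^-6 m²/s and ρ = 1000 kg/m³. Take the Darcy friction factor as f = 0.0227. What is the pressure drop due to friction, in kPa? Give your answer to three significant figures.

Δp ≈ 1430 kPa

V = 4Q/(πD²) = 4·0.0288/(π·0.119²) = 2.589 m/s
h_f = f(L/D)V²/(2g) = 0.02270·(2240/0.119)·2.589²/(2·9.81) = 146.0 m
Δp = ρg·h_f = 1000·9.81·146.0 = 1433 kPa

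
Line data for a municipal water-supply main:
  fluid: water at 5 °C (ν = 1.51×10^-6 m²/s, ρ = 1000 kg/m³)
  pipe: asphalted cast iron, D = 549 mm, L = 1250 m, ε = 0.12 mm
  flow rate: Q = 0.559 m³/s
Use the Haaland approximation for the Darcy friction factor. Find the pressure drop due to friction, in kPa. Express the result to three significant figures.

V = 4Q/(πD²) = 4·0.559/(π·0.549²) = 2.361 m/s
Re = VD/ν = 2.361·0.549/1.51×10^-6 = 8.59×10^5 → turbulent
ε/D = 0.12/549 = 2.19×10^-4
Haaland: f = 0.01492
h_f = f(L/D)V²/(2g) = 0.01492·(1250/0.549)·2.361²/(2·9.81) = 9.654 m
Δp = ρg·h_f = 1000·9.81·9.654 = 94.71 kPa

Δp ≈ 94.7 kPa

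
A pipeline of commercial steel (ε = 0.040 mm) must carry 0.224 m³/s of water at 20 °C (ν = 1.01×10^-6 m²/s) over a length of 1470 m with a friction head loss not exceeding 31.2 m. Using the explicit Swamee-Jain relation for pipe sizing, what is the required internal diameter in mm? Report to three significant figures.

D ≈ 310 mm

Swamee-Jain (Type III): D = 0.66·[ε^1.25·(LQ²/(gh_f))^4.75 + ν·Q^9.4·(L/(gh_f))^5.2]^0.04
LQ²/(gh_f) = 0.2410; L/(gh_f) = 4.803
Term 1 = ε^1.25·(…)^4.75 = 3.69×10^-9; Term 2 = ν·Q^9.4·(…)^5.2 = 2.76×10^-9
D = 0.66·(3.69×10^-9 + 2.76×10^-9)^0.04 = 0.3104 m = 310 mm
Check: V = 2.96 m/s, Re = 9.10×10^5, f = 0.01401, h_f = 29.6 m ≈ 31.2 m ✓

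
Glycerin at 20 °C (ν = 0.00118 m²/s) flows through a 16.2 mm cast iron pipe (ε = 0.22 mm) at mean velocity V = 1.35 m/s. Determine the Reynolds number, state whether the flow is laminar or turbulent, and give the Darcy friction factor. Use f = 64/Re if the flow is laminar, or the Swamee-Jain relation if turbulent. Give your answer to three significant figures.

Re ≈ 18.5; laminar; f = 64/Re ≈ 3.45

Re = VD/ν = 1.350·0.0162/0.00118 = 18.5
Re < 2300 → laminar → f = 64/Re = 3.453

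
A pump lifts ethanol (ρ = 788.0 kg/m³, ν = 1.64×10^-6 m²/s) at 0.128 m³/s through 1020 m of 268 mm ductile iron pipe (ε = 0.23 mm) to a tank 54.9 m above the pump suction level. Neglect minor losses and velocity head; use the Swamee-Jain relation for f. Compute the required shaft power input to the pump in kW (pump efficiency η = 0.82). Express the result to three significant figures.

P_shaft ≈ 90.3 kW

V = 4Q/(πD²) = 2.269 m/s; Re = 3.71×10^5; ε/D = 8.58×10^-4; f = 0.01994
h_f = f(L/D)V²/2g = 19.91 m
Total head H = z + h_f = 54.9 + 19.91 = 74.81 m
P_hyd = ρgQH = 788.0·9.81·0.128·74.81 = 74.03 kW
P_shaft = P_hyd/η = 74.03/0.82 = 90.28 kW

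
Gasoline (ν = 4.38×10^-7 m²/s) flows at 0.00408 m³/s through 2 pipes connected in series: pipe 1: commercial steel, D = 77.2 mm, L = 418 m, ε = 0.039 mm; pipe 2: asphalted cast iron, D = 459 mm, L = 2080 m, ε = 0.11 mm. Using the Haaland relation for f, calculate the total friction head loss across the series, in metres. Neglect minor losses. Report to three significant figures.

H ≈ 4.01 m

Pipe 1: V = 0.8716 m/s, Re = 1.54×10^5, ε/D = 5.05×10^-4, f = 0.01913, h_1 = f(L/D)V²/2g = 4.011 m
Pipe 2: V = 0.02466 m/s, Re = 2.58×10^4, ε/D = 2.40×10^-4, f = 0.02465, h_2 = f(L/D)V²/2g = 0.003462 m
Series → Q common, losses add: H = Σh = 4.014 m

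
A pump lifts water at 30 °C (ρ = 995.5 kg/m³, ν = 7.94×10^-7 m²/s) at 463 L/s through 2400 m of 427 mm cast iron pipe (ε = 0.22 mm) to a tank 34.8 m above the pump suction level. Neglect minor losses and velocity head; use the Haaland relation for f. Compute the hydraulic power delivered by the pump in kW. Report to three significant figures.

V = 4Q/(πD²) = 3.233 m/s; Re = 1.74×10^6; ε/D = 5.15×10^-4; f = 0.01710
h_f = f(L/D)V²/2g = 51.20 m
Total head H = z + h_f = 34.8 + 51.20 = 86.00 m
P_hyd = ρgQH = 995.5·9.81·0.463·86.00 = 388.9 kW

P_hyd ≈ 389 kW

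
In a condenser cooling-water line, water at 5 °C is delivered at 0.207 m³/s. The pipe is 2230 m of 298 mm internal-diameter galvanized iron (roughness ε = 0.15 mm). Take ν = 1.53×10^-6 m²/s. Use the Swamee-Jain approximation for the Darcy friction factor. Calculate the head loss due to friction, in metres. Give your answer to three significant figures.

h_f ≈ 59.4 m

V = 4Q/(πD²) = 4·0.207/(π·0.298²) = 2.968 m/s
Re = VD/ν = 2.968·0.298/1.53×10^-6 = 5.78×10^5 → turbulent
ε/D = 0.15/298 = 5.03×10^-4
Swamee-Jain: f = 0.01768
h_f = f(L/D)V²/(2g) = 0.01768·(2230/0.298)·2.968²/(2·9.81) = 59.38 m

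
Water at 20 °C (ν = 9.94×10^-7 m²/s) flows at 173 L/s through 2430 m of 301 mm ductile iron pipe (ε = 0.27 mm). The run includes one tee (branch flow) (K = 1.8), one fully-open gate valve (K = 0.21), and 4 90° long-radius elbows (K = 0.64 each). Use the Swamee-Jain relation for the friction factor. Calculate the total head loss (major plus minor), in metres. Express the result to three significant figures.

V = 4Q/(πD²) = 2.431 m/s; V²/2g = 0.3013 m
Re = 7.36×10^5, ε/D = 8.97×10^-4 → f = 0.01968 (Swamee-Jain)
Major: h_f = f(L/D)·V²/2g = 0.01968·8073·0.3013 = 47.85 m
Minor: ΣK = 4.57; h_m = ΣK·V²/2g = 1.377 m
Total H_L = 47.85 + 1.377 = 49.23 m

H_L ≈ 49.2 m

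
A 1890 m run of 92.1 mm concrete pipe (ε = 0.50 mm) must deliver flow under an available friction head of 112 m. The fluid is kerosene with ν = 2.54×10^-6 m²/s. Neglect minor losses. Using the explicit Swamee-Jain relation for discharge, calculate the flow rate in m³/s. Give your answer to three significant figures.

Q ≈ 0.0121 m³/s

Swamee-Jain (Type II): Q = -0.965·√(gD⁵h_f/L)·ln[ε/(3.7D) + √(3.17ν²L/(gD³h_f))]
√(gD⁵h_f/L) = √(9.81·0.0921⁵·112/1890) = 0.001963
ε/(3.7D) = 0.00147; √(3.17ν²L/(gD³h_f)) = 2.12×10^-4
Q = -0.965·0.001963·ln(0.001679) = 0.01210 m³/s
Check: V = 1.82 m/s, Re = 6.59×10^4, f = 0.03278, h_f = 113 m ≈ 112 m ✓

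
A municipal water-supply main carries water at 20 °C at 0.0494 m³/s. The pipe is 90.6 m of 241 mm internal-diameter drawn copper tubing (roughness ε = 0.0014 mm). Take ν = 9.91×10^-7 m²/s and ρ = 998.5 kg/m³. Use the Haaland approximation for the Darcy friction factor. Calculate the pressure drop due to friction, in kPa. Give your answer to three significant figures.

Δp ≈ 3.24 kPa

V = 4Q/(πD²) = 4·0.0494/(π·0.241²) = 1.083 m/s
Re = VD/ν = 1.083·0.241/9.91×10^-7 = 2.63×10^5 → turbulent
ε/D = 0.0014/241 = 5.81×10^-6
Haaland: f = 0.01474
h_f = f(L/D)V²/(2g) = 0.01474·(90.6/0.241)·1.083²/(2·9.81) = 0.3312 m
Δp = ρg·h_f = 998.5·9.81·0.3312 = 3.245 kPa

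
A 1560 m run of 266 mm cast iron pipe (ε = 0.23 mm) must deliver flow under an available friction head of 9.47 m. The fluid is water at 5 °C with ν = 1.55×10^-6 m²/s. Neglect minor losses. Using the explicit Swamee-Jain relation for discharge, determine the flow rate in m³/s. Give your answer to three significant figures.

Swamee-Jain (Type II): Q = -0.965·√(gD⁵h_f/L)·ln[ε/(3.7D) + √(3.17ν²L/(gD³h_f))]
√(gD⁵h_f/L) = √(9.81·0.266⁵·9.47/1560) = 0.008905
ε/(3.7D) = 2.34×10^-4; √(3.17ν²L/(gD³h_f)) = 8.24×10^-5
Q = -0.965·0.008905·ln(3.161×10^-4) = 0.06926 m³/s
Check: V = 1.25 m/s, Re = 2.14×10^5, f = 0.02055, h_f = 9.54 m ≈ 9.47 m ✓

Q ≈ 0.0693 m³/s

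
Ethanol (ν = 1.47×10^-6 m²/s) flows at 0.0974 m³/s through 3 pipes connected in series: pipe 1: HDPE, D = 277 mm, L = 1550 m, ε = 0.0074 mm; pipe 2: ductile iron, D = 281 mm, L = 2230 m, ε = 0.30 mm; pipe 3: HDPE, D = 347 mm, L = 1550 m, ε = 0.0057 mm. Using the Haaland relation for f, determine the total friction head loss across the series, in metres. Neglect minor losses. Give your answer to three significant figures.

H ≈ 35.2 m

Pipe 1: V = 1.616 m/s, Re = 3.05×10^5, ε/D = 2.67×10^-5, f = 0.01453, h_1 = f(L/D)V²/2g = 10.83 m
Pipe 2: V = 1.571 m/s, Re = 3.00×10^5, ε/D = 0.00107, f = 0.02080, h_2 = f(L/D)V²/2g = 20.76 m
Pipe 3: V = 1.030 m/s, Re = 2.43×10^5, ε/D = 1.64×10^-5, f = 0.01504, h_3 = f(L/D)V²/2g = 3.633 m
Series → Q common, losses add: H = Σh = 35.22 m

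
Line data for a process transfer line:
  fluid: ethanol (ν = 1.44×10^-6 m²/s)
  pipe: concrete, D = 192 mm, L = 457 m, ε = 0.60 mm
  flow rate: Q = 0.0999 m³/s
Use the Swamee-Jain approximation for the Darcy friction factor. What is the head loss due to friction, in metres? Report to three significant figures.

h_f ≈ 38.8 m

V = 4Q/(πD²) = 4·0.0999/(π·0.192²) = 3.450 m/s
Re = VD/ν = 3.450·0.192/1.44×10^-6 = 4.60×10^5 → turbulent
ε/D = 0.60/192 = 0.00312
Swamee-Jain: f = 0.02687
h_f = f(L/D)V²/(2g) = 0.02687·(457/0.192)·3.450²/(2·9.81) = 38.81 m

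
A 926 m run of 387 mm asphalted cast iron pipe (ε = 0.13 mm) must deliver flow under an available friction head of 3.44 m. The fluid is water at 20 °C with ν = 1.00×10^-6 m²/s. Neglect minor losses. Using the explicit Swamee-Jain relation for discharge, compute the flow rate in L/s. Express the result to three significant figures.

Swamee-Jain (Type II): Q = -0.965·√(gD⁵h_f/L)·ln[ε/(3.7D) + √(3.17ν²L/(gD³h_f))]
√(gD⁵h_f/L) = √(9.81·0.387⁵·3.44/926) = 0.01779
ε/(3.7D) = 9.08×10^-5; √(3.17ν²L/(gD³h_f)) = 3.87×10^-5
Q = -0.965·0.01779·ln(1.295×10^-4) = 0.1536 m³/s
Check: V = 1.31 m/s, Re = 5.05×10^5, f = 0.01664, h_f = 3.46 m ≈ 3.44 m ✓

Q ≈ 154 L/s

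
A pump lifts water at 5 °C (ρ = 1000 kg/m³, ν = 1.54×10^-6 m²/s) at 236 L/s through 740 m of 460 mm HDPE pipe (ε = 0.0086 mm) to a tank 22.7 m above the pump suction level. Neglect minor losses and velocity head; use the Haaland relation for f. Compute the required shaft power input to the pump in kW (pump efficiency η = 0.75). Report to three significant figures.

V = 4Q/(πD²) = 1.420 m/s; Re = 4.24×10^5; ε/D = 1.87×10^-5; f = 0.01365
h_f = f(L/D)V²/2g = 2.257 m
Total head H = z + h_f = 22.7 + 2.257 = 24.96 m
P_hyd = ρgQH = 1000·9.81·0.236·24.96 = 57.78 kW
P_shaft = P_hyd/η = 57.78/0.75 = 77.04 kW

P_shaft ≈ 77.0 kW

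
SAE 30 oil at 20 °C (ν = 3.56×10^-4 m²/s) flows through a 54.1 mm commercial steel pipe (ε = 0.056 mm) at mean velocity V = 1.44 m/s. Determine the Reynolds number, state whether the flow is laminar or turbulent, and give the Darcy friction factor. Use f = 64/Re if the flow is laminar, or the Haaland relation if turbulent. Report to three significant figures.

Re ≈ 219; laminar; f = 64/Re ≈ 0.292

Re = VD/ν = 1.440·0.0541/3.56×10^-4 = 219
Re < 2300 → laminar → f = 64/Re = 0.2925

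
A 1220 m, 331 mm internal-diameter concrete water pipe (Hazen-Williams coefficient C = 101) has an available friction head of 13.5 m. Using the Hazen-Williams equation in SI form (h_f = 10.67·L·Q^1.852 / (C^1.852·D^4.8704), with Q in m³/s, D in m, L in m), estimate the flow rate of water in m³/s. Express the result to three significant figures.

Rearranging: Q = [h_f·C^1.852·D^4.8704 / (10.67·L)]^(1/1.852)
Q = [13.5·101^1.852·0.331^4.8704 / (10.67·1220)]^0.540 = 0.1350 m³/s

Q ≈ 0.135 m³/s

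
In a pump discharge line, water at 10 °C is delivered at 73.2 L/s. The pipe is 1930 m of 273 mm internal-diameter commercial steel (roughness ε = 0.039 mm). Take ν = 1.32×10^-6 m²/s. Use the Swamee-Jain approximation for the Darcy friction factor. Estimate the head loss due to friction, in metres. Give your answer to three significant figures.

V = 4Q/(πD²) = 4·0.0732/(π·0.273²) = 1.251 m/s
Re = VD/ν = 1.251·0.273/1.32×10^-6 = 2.59×10^5 → turbulent
ε/D = 0.039/273 = 1.43×10^-4
Swamee-Jain: f = 0.01613
h_f = f(L/D)V²/(2g) = 0.01613·(1930/0.273)·1.251²/(2·9.81) = 9.092 m

h_f ≈ 9.09 m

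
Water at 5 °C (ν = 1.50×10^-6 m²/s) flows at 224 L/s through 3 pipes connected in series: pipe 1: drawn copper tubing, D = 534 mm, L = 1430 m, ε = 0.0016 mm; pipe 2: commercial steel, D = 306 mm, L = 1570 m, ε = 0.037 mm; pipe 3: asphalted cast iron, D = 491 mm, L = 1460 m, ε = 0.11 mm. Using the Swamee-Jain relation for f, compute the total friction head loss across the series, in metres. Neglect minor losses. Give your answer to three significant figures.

Pipe 1: V = 1.000 m/s, Re = 3.56×10^5, ε/D = 3.00×10^-6, f = 0.01396, h_1 = f(L/D)V²/2g = 1.906 m
Pipe 2: V = 3.046 m/s, Re = 6.21×10^5, ε/D = 1.21×10^-4, f = 0.01438, h_2 = f(L/D)V²/2g = 34.89 m
Pipe 3: V = 1.183 m/s, Re = 3.87×10^5, ε/D = 2.24×10^-4, f = 0.01609, h_3 = f(L/D)V²/2g = 3.412 m
Series → Q common, losses add: H = Σh = 40.21 m

H ≈ 40.2 m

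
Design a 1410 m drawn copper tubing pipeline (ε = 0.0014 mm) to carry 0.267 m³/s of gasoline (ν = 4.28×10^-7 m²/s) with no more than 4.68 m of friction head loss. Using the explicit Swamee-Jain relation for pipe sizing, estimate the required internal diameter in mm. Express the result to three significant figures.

Swamee-Jain (Type III): D = 0.66·[ε^1.25·(LQ²/(gh_f))^4.75 + ν·Q^9.4·(L/(gh_f))^5.2]^0.04
LQ²/(gh_f) = 2.189; L/(gh_f) = 30.71
Term 1 = ε^1.25·(…)^4.75 = 1.99×10^-6; Term 2 = ν·Q^9.4·(…)^5.2 = 9.43×10^-5
D = 0.66·(1.99×10^-6 + 9.43×10^-5)^0.04 = 0.4559 m = 456 mm
Check: V = 1.64 m/s, Re = 1.74×10^6, f = 0.01070, h_f = 4.51 m ≈ 4.68 m ✓

D ≈ 456 mm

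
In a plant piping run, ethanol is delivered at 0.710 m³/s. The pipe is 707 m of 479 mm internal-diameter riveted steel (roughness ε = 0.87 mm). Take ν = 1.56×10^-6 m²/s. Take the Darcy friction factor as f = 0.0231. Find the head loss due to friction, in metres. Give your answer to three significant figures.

V = 4Q/(πD²) = 4·0.710/(π·0.479²) = 3.940 m/s
h_f = f(L/D)V²/(2g) = 0.02310·(707/0.479)·3.940²/(2·9.81) = 26.98 m

h_f ≈ 27.0 m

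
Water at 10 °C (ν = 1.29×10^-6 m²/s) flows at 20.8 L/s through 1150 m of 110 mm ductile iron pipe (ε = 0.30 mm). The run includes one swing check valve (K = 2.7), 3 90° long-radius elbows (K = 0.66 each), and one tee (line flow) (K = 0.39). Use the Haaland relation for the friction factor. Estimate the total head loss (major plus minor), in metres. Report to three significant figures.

V = 4Q/(πD²) = 2.189 m/s; V²/2g = 0.2442 m
Re = 1.87×10^5, ε/D = 0.00273 → f = 0.02621 (Haaland)
Major: h_f = f(L/D)·V²/2g = 0.02621·10455·0.2442 = 66.91 m
Minor: ΣK = 5.07; h_m = ΣK·V²/2g = 1.238 m
Total H_L = 66.91 + 1.238 = 68.15 m

H_L ≈ 68.1 m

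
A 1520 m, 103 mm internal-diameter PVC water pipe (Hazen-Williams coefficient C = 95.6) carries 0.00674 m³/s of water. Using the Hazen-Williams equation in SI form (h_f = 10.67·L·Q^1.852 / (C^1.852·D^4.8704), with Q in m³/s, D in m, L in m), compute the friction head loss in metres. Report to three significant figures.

h_f = 10.67·1520·0.00674^1.852 / (95.6^1.852·0.103^4.8704) = 21.32 m

h_f ≈ 21.3 m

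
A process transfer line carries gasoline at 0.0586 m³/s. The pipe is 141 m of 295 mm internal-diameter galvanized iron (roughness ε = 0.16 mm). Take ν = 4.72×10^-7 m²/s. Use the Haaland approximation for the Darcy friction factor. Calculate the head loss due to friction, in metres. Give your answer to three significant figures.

V = 4Q/(πD²) = 4·0.0586/(π·0.295²) = 0.8574 m/s
Re = VD/ν = 0.8574·0.295/4.72×10^-7 = 5.36×10^5 → turbulent
ε/D = 0.16/295 = 5.42×10^-4
Haaland: f = 0.01779
h_f = f(L/D)V²/(2g) = 0.01779·(141/0.295)·0.8574²/(2·9.81) = 0.3186 m

h_f ≈ 0.319 m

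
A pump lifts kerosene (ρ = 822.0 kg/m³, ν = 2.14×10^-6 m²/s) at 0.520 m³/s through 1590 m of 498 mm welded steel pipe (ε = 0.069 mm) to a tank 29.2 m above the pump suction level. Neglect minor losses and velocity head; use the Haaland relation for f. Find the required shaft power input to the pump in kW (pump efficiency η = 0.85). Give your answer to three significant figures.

P_shaft ≈ 226 kW

V = 4Q/(πD²) = 2.670 m/s; Re = 6.21×10^5; ε/D = 1.39×10^-4; f = 0.01438
h_f = f(L/D)V²/2g = 16.68 m
Total head H = z + h_f = 29.2 + 16.68 = 45.88 m
P_hyd = ρgQH = 822.0·9.81·0.520·45.88 = 192.4 kW
P_shaft = P_hyd/η = 192.4/0.85 = 226.3 kW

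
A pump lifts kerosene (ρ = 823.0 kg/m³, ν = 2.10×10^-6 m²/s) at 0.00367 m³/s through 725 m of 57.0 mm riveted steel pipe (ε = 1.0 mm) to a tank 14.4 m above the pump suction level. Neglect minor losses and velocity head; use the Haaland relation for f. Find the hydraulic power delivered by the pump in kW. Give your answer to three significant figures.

P_hyd ≈ 2.31 kW

V = 4Q/(πD²) = 1.438 m/s; Re = 3.90×10^4; ε/D = 0.0175; f = 0.04741
h_f = f(L/D)V²/2g = 63.57 m
Total head H = z + h_f = 14.4 + 63.57 = 77.97 m
P_hyd = ρgQH = 823.0·9.81·0.00367·77.97 = 2.310 kW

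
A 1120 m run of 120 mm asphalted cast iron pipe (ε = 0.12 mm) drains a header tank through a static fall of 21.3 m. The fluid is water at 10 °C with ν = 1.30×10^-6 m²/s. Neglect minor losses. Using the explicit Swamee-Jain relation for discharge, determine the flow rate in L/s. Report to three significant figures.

Swamee-Jain (Type II): Q = -0.965·√(gD⁵h_f/L)·ln[ε/(3.7D) + √(3.17ν²L/(gD³h_f))]
√(gD⁵h_f/L) = √(9.81·0.120⁵·21.3/1120) = 0.002155
ε/(3.7D) = 2.70×10^-4; √(3.17ν²L/(gD³h_f)) = 1.29×10^-4
Q = -0.965·0.002155·ln(3.992×10^-4) = 0.01627 m³/s
Check: V = 1.44 m/s, Re = 1.33×10^5, f = 0.02180, h_f = 21.5 m ≈ 21.3 m ✓

Q ≈ 16.3 L/s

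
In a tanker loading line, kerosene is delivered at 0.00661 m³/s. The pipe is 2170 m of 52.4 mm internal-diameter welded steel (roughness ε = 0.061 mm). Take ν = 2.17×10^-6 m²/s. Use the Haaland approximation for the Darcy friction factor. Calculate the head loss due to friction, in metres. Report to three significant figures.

h_f ≈ 459 m

V = 4Q/(πD²) = 4·0.00661/(π·0.0524²) = 3.065 m/s
Re = VD/ν = 3.065·0.0524/2.17×10^-6 = 7.40×10^4 → turbulent
ε/D = 0.061/52.4 = 0.00116
Haaland: f = 0.02314
h_f = f(L/D)V²/(2g) = 0.02314·(2170/0.0524)·3.065²/(2·9.81) = 458.9 m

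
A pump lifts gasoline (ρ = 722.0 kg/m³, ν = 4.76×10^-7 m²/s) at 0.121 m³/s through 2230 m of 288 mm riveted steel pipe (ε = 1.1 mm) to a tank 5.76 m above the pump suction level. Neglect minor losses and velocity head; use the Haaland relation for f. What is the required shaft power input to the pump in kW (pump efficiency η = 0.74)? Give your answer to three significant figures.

P_shaft ≈ 51.1 kW

V = 4Q/(πD²) = 1.857 m/s; Re = 1.12×10^6; ε/D = 0.00382; f = 0.02818
h_f = f(L/D)V²/2g = 38.37 m
Total head H = z + h_f = 5.76 + 38.37 = 44.13 m
P_hyd = ρgQH = 722.0·9.81·0.121·44.13 = 37.82 kW
P_shaft = P_hyd/η = 37.82/0.74 = 51.11 kW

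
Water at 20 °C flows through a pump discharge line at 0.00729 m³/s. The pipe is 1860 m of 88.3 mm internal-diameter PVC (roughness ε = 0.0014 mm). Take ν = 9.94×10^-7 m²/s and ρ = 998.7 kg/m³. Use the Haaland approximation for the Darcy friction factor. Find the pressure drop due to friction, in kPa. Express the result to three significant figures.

V = 4Q/(πD²) = 4·0.00729/(π·0.0883²) = 1.190 m/s
Re = VD/ν = 1.190·0.0883/9.94×10^-7 = 1.06×10^5 → turbulent
ε/D = 0.0014/88.3 = 1.59×10^-5
Haaland: f = 0.01768
h_f = f(L/D)V²/(2g) = 0.01768·(1860/0.0883)·1.190²/(2·9.81) = 26.90 m
Δp = ρg·h_f = 998.7·9.81·26.90 = 263.6 kPa

Δp ≈ 264 kPa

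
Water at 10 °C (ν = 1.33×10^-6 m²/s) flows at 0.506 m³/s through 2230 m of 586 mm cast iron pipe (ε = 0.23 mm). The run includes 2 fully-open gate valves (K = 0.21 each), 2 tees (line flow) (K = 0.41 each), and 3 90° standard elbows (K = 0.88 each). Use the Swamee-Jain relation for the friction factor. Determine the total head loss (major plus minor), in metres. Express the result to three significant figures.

H_L ≈ 12.1 m

V = 4Q/(πD²) = 1.876 m/s; V²/2g = 0.1794 m
Re = 8.27×10^5, ε/D = 3.92×10^-4 → f = 0.01665 (Swamee-Jain)
Major: h_f = f(L/D)·V²/2g = 0.01665·3805·0.1794 = 11.36 m
Minor: ΣK = 3.88; h_m = ΣK·V²/2g = 0.6961 m
Total H_L = 11.36 + 0.6961 = 12.06 m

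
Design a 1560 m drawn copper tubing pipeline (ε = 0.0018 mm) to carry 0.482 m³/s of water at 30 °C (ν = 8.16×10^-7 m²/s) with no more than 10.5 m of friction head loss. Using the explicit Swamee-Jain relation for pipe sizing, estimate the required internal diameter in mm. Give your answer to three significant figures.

D ≈ 504 mm

Swamee-Jain (Type III): D = 0.66·[ε^1.25·(LQ²/(gh_f))^4.75 + ν·Q^9.4·(L/(gh_f))^5.2]^0.04
LQ²/(gh_f) = 3.519; L/(gh_f) = 15.14
Term 1 = ε^1.25·(…)^4.75 = 2.60×10^-5; Term 2 = ν·Q^9.4·(…)^5.2 = 0.00117
D = 0.66·(2.60×10^-5 + 0.00117)^0.04 = 0.5043 m = 504 mm
Check: V = 2.41 m/s, Re = 1.49×10^6, f = 0.01098, h_f = 10.1 m ≈ 10.5 m ✓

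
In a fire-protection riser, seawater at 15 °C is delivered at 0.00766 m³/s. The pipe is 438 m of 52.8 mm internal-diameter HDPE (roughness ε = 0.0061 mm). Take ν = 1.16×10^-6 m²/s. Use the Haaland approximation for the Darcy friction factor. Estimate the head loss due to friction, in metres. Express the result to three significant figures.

h_f ≈ 87.5 m

V = 4Q/(πD²) = 4·0.00766/(π·0.0528²) = 3.498 m/s
Re = VD/ν = 3.498·0.0528/1.16×10^-6 = 1.59×10^5 → turbulent
ε/D = 0.0061/52.8 = 1.16×10^-4
Haaland: f = 0.01690
h_f = f(L/D)V²/(2g) = 0.01690·(438/0.0528)·3.498²/(2·9.81) = 87.46 m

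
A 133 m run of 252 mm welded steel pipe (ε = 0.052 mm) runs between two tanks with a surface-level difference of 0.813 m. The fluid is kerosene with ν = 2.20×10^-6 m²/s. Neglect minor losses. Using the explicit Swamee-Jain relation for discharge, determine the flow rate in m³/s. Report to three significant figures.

Q ≈ 0.0649 m³/s

Swamee-Jain (Type II): Q = -0.965·√(gD⁵h_f/L)·ln[ε/(3.7D) + √(3.17ν²L/(gD³h_f))]
√(gD⁵h_f/L) = √(9.81·0.252⁵·0.813/133) = 0.007806
ε/(3.7D) = 5.58×10^-5; √(3.17ν²L/(gD³h_f)) = 1.26×10^-4
Q = -0.965·0.007806·ln(1.822×10^-4) = 0.06486 m³/s
Check: V = 1.30 m/s, Re = 1.49×10^5, f = 0.01789, h_f = 0.814 m ≈ 0.813 m ✓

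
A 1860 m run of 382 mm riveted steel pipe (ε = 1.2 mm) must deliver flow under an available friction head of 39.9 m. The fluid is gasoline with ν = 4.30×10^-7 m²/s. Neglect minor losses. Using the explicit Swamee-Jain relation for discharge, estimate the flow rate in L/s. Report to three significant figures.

Swamee-Jain (Type II): Q = -0.965·√(gD⁵h_f/L)·ln[ε/(3.7D) + √(3.17ν²L/(gD³h_f))]
√(gD⁵h_f/L) = √(9.81·0.382⁵·39.9/1860) = 0.04137
ε/(3.7D) = 8.49×10^-4; √(3.17ν²L/(gD³h_f)) = 7.07×10^-6
Q = -0.965·0.04137·ln(8.561×10^-4) = 0.2820 m³/s
Check: V = 2.46 m/s, Re = 2.19×10^6, f = 0.02661, h_f = 40.0 m ≈ 39.9 m ✓

Q ≈ 282 L/s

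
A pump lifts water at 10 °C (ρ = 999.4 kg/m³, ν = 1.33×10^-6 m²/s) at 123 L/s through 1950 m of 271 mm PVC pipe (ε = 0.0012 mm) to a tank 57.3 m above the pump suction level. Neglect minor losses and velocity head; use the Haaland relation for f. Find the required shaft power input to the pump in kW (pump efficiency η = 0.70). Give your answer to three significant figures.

V = 4Q/(πD²) = 2.132 m/s; Re = 4.35×10^5; ε/D = 4.43×10^-6; f = 0.01344
h_f = f(L/D)V²/2g = 22.42 m
Total head H = z + h_f = 57.3 + 22.42 = 79.72 m
P_hyd = ρgQH = 999.4·9.81·0.123·79.72 = 96.13 kW
P_shaft = P_hyd/η = 96.13/0.70 = 137.3 kW

P_shaft ≈ 137 kW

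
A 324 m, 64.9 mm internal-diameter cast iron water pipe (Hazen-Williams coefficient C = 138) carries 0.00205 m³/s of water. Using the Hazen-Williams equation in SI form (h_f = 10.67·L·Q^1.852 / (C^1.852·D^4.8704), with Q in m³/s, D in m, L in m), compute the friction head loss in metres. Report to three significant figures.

h_f = 10.67·324·0.00205^1.852 / (138^1.852·0.0649^4.8704) = 2.409 m

h_f ≈ 2.41 m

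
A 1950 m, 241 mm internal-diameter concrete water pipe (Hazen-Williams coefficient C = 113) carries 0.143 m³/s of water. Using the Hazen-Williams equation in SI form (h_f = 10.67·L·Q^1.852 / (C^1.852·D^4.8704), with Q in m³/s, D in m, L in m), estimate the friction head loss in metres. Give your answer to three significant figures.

h_f ≈ 91.5 m

h_f = 10.67·1950·0.143^1.852 / (113^1.852·0.241^4.8704) = 91.50 m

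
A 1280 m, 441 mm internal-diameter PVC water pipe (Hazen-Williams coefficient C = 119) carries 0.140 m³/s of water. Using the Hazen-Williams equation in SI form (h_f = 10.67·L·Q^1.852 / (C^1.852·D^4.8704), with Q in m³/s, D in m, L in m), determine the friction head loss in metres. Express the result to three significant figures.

h_f = 10.67·1280·0.140^1.852 / (119^1.852·0.441^4.8704) = 2.766 m

h_f ≈ 2.77 m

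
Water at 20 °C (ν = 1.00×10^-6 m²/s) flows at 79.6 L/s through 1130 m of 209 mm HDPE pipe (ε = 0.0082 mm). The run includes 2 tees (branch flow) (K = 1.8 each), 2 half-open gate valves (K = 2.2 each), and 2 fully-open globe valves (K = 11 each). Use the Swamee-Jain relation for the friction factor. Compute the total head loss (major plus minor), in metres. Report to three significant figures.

V = 4Q/(πD²) = 2.320 m/s; V²/2g = 0.2744 m
Re = 4.85×10^5, ε/D = 3.92×10^-5 → f = 0.01375 (Swamee-Jain)
Major: h_f = f(L/D)·V²/2g = 0.01375·5407·0.2744 = 20.40 m
Minor: ΣK = 30.0; h_m = ΣK·V²/2g = 8.232 m
Total H_L = 20.40 + 8.232 = 28.63 m

H_L ≈ 28.6 m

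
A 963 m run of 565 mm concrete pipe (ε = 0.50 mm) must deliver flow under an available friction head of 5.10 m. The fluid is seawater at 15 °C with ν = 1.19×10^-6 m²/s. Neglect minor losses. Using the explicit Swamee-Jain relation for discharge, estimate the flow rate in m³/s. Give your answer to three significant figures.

Q ≈ 0.435 m³/s

Swamee-Jain (Type II): Q = -0.965·√(gD⁵h_f/L)·ln[ε/(3.7D) + √(3.17ν²L/(gD³h_f))]
√(gD⁵h_f/L) = √(9.81·0.565⁵·5.10/963) = 0.05469
ε/(3.7D) = 2.39×10^-4; √(3.17ν²L/(gD³h_f)) = 2.19×10^-5
Q = -0.965·0.05469·ln(2.611×10^-4) = 0.4355 m³/s
Check: V = 1.74 m/s, Re = 8.25×10^5, f = 0.01957, h_f = 5.13 m ≈ 5.10 m ✓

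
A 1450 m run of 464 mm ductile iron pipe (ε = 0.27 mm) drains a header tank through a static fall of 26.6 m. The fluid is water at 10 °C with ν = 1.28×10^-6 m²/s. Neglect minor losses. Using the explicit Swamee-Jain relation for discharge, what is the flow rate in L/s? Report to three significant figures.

Q ≈ 520 L/s

Swamee-Jain (Type II): Q = -0.965·√(gD⁵h_f/L)·ln[ε/(3.7D) + √(3.17ν²L/(gD³h_f))]
√(gD⁵h_f/L) = √(9.81·0.464⁵·26.6/1450) = 0.06221
ε/(3.7D) = 1.57×10^-4; √(3.17ν²L/(gD³h_f)) = 1.70×10^-5
Q = -0.965·0.06221·ln(1.743×10^-4) = 0.5196 m³/s
Check: V = 3.07 m/s, Re = 1.11×10^6, f = 0.01778, h_f = 26.7 m ≈ 26.6 m ✓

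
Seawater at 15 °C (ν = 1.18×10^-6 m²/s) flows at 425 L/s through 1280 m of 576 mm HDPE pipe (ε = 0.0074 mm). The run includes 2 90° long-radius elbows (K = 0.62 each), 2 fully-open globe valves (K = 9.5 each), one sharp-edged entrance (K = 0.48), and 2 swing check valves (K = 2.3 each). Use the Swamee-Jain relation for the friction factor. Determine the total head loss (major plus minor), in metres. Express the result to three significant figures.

H_L ≈ 7.15 m

V = 4Q/(πD²) = 1.631 m/s; V²/2g = 0.1356 m
Re = 7.96×10^5, ε/D = 1.28×10^-5 → f = 0.01234 (Swamee-Jain)
Major: h_f = f(L/D)·V²/2g = 0.01234·2222·0.1356 = 3.718 m
Minor: ΣK = 25.3; h_m = ΣK·V²/2g = 3.433 m
Total H_L = 3.718 + 3.433 = 7.151 m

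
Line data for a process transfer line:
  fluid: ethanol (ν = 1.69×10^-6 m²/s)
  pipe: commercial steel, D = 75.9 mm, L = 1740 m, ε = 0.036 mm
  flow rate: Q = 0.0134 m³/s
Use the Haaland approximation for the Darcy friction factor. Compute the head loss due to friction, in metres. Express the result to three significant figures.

V = 4Q/(πD²) = 4·0.0134/(π·0.0759²) = 2.962 m/s
Re = VD/ν = 2.962·0.0759/1.69×10^-6 = 1.33×10^5 → turbulent
ε/D = 0.036/75.9 = 4.74×10^-4
Haaland: f = 0.01928
h_f = f(L/D)V²/(2g) = 0.01928·(1740/0.0759)·2.962²/(2·9.81) = 197.6 m

h_f ≈ 198 m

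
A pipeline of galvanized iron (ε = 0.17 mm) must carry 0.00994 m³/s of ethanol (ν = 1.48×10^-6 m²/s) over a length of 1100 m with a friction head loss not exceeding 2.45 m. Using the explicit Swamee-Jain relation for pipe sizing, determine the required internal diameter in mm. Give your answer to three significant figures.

Swamee-Jain (Type III): D = 0.66·[ε^1.25·(LQ²/(gh_f))^4.75 + ν·Q^9.4·(L/(gh_f))^5.2]^0.04
LQ²/(gh_f) = 0.004522; L/(gh_f) = 45.77
Term 1 = ε^1.25·(…)^4.75 = 1.42×10^-16; Term 2 = ν·Q^9.4·(…)^5.2 = 9.56×10^-17
D = 0.66·(1.42×10^-16 + 9.56×10^-17)^0.04 = 0.1565 m = 157 mm
Check: V = 0.517 m/s, Re = 5.46×10^4, f = 0.02415, h_f = 2.31 m ≈ 2.45 m ✓

D ≈ 157 mm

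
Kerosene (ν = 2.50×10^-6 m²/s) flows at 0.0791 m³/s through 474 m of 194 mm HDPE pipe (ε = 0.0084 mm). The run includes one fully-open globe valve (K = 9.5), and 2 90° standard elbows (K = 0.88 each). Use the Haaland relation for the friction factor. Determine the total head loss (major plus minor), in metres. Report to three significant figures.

V = 4Q/(πD²) = 2.676 m/s; V²/2g = 0.3650 m
Re = 2.08×10^5, ε/D = 4.33×10^-5 → f = 0.01568 (Haaland)
Major: h_f = f(L/D)·V²/2g = 0.01568·2443·0.3650 = 13.98 m
Minor: ΣK = 11.3; h_m = ΣK·V²/2g = 4.110 m
Total H_L = 13.98 + 4.110 = 18.09 m

H_L ≈ 18.1 m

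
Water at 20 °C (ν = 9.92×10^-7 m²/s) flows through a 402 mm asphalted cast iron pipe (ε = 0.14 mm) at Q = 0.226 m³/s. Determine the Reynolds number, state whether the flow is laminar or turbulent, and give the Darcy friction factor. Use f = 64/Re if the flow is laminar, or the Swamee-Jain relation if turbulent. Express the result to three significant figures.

Re ≈ 7.22×10^5; turbulent; f ≈ 0.0164

V = 4Q/(πD²) = 1.781 m/s
Re = VD/ν = 1.781·0.402/9.92×10^-7 = 7.22×10^5
Re > 4000 → turbulent; ε/D = 3.48×10^-4
Swamee-Jain: f = 0.01640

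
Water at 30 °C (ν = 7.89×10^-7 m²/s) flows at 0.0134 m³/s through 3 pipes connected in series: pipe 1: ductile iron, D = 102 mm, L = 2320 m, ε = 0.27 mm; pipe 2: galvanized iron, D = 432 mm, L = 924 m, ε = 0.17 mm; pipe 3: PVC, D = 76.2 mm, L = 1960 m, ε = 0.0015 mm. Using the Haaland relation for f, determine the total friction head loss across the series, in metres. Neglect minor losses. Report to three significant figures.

Pipe 1: V = 1.640 m/s, Re = 2.12×10^5, ε/D = 0.00265, f = 0.02594, h_1 = f(L/D)V²/2g = 80.86 m
Pipe 2: V = 0.09142 m/s, Re = 5.01×10^4, ε/D = 3.94×10^-4, f = 0.02192, h_2 = f(L/D)V²/2g = 0.01997 m
Pipe 3: V = 2.938 m/s, Re = 2.84×10^5, ε/D = 1.97×10^-5, f = 0.01465, h_3 = f(L/D)V²/2g = 165.8 m
Series → Q common, losses add: H = Σh = 246.7 m

H ≈ 247 m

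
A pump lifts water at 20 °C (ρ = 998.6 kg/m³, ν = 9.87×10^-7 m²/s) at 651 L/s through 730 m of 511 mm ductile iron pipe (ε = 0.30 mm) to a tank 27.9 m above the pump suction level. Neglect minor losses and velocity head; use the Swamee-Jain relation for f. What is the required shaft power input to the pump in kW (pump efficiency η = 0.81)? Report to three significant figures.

P_shaft ≈ 322 kW

V = 4Q/(πD²) = 3.174 m/s; Re = 1.64×10^6; ε/D = 5.87×10^-4; f = 0.01767
h_f = f(L/D)V²/2g = 12.97 m
Total head H = z + h_f = 27.9 + 12.97 = 40.87 m
P_hyd = ρgQH = 998.6·9.81·0.651·40.87 = 260.6 kW
P_shaft = P_hyd/η = 260.6/0.81 = 321.7 kW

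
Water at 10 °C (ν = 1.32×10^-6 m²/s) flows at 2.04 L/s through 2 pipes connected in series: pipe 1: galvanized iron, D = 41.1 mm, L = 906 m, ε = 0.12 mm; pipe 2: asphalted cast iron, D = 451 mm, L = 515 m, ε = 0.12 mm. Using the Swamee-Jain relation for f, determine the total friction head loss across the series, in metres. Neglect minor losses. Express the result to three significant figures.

H ≈ 76.7 m

Pipe 1: V = 1.538 m/s, Re = 4.79×10^4, ε/D = 0.00292, f = 0.02887, h_1 = f(L/D)V²/2g = 76.70 m
Pipe 2: V = 0.01277 m/s, Re = 4360, ε/D = 2.66×10^-4, f = 0.03978, h_2 = f(L/D)V²/2g = 3.776×10^-4 m
Series → Q common, losses add: H = Σh = 76.70 m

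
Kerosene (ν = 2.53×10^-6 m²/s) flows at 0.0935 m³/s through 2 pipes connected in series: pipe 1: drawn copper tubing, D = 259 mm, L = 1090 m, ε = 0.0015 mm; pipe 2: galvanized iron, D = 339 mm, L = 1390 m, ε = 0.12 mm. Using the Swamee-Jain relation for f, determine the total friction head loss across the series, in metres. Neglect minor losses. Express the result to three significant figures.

Pipe 1: V = 1.775 m/s, Re = 1.82×10^5, ε/D = 5.79×10^-6, f = 0.01588, h_1 = f(L/D)V²/2g = 10.73 m
Pipe 2: V = 1.036 m/s, Re = 1.39×10^5, ε/D = 3.54×10^-4, f = 0.01890, h_2 = f(L/D)V²/2g = 4.239 m
Series → Q common, losses add: H = Σh = 14.97 m

H ≈ 15.0 m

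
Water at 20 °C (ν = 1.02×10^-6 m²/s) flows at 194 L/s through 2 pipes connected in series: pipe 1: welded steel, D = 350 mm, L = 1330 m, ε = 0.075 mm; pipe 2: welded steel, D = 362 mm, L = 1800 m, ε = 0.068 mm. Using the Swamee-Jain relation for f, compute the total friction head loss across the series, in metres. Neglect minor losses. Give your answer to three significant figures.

Pipe 1: V = 2.016 m/s, Re = 6.92×10^5, ε/D = 2.14×10^-4, f = 0.01526, h_1 = f(L/D)V²/2g = 12.02 m
Pipe 2: V = 1.885 m/s, Re = 6.69×10^5, ε/D = 1.88×10^-4, f = 0.01503, h_2 = f(L/D)V²/2g = 13.54 m
Series → Q common, losses add: H = Σh = 25.56 m

H ≈ 25.6 m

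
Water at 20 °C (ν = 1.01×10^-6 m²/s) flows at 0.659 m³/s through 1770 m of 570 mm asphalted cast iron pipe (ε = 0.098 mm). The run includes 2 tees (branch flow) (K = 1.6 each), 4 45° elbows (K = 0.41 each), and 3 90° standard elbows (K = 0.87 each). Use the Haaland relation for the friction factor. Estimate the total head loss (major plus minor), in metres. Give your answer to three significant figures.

V = 4Q/(πD²) = 2.583 m/s; V²/2g = 0.3399 m
Re = 1.46×10^6, ε/D = 1.72×10^-4 → f = 0.01401 (Haaland)
Major: h_f = f(L/D)·V²/2g = 0.01401·3105·0.3399 = 14.79 m
Minor: ΣK = 7.45; h_m = ΣK·V²/2g = 2.532 m
Total H_L = 14.79 + 2.532 = 17.32 m

H_L ≈ 17.3 m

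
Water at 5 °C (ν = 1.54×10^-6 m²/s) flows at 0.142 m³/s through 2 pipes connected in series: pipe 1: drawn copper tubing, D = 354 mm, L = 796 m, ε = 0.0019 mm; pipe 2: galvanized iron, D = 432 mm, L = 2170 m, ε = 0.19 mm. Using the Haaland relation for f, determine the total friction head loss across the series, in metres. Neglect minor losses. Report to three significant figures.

H ≈ 7.66 m

Pipe 1: V = 1.443 m/s, Re = 3.32×10^5, ε/D = 5.37×10^-6, f = 0.01412, h_1 = f(L/D)V²/2g = 3.369 m
Pipe 2: V = 0.9688 m/s, Re = 2.72×10^5, ε/D = 4.40×10^-4, f = 0.01785, h_2 = f(L/D)V²/2g = 4.288 m
Series → Q common, losses add: H = Σh = 7.657 m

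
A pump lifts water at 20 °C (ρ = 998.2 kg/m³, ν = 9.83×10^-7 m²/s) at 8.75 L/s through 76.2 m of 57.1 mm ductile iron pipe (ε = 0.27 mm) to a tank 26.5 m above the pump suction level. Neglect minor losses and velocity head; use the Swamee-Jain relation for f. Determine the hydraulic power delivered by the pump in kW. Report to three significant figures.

V = 4Q/(πD²) = 3.417 m/s; Re = 1.98×10^5; ε/D = 0.00473; f = 0.03053
h_f = f(L/D)V²/2g = 24.25 m
Total head H = z + h_f = 26.5 + 24.25 = 50.75 m
P_hyd = ρgQH = 998.2·9.81·0.00875·50.75 = 4.348 kW

P_hyd ≈ 4.35 kW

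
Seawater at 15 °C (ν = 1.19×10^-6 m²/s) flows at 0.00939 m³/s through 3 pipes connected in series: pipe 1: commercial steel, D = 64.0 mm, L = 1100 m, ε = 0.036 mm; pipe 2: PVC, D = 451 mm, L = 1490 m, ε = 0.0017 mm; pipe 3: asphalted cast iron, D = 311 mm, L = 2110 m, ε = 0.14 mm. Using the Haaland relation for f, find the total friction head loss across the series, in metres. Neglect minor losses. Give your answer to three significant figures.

H ≈ 145 m

Pipe 1: V = 2.919 m/s, Re = 1.57×10^5, ε/D = 5.62×10^-4, f = 0.01936, h_1 = f(L/D)V²/2g = 144.5 m
Pipe 2: V = 0.05878 m/s, Re = 2.23×10^4, ε/D = 3.77×10^-6, f = 0.02507, h_2 = f(L/D)V²/2g = 0.01459 m
Pipe 3: V = 0.1236 m/s, Re = 3.23×10^4, ε/D = 4.50×10^-4, f = 0.02399, h_3 = f(L/D)V²/2g = 0.1267 m
Series → Q common, losses add: H = Σh = 144.7 m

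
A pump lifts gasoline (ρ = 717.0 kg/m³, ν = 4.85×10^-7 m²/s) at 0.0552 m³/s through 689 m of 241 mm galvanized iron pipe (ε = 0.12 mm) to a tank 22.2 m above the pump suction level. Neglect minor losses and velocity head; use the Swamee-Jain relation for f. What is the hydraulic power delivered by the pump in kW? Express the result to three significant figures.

V = 4Q/(πD²) = 1.210 m/s; Re = 6.01×10^5; ε/D = 4.98×10^-4; f = 0.01761
h_f = f(L/D)V²/2g = 3.758 m
Total head H = z + h_f = 22.2 + 3.758 = 25.96 m
P_hyd = ρgQH = 717.0·9.81·0.0552·25.96 = 10.08 kW

P_hyd ≈ 10.1 kW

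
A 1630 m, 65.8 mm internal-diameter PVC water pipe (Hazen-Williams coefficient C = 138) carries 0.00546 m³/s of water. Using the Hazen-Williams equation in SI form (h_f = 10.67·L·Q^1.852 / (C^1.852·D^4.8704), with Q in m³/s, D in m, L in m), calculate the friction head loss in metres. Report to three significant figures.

h_f ≈ 69.5 m

h_f = 10.67·1630·0.00546^1.852 / (138^1.852·0.0658^4.8704) = 69.55 m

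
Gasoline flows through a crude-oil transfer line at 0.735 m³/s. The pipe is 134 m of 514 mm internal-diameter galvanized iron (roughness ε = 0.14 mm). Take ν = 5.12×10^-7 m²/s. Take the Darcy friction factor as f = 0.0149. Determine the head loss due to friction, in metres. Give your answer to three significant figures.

h_f ≈ 2.48 m

V = 4Q/(πD²) = 4·0.735/(π·0.514²) = 3.542 m/s
h_f = f(L/D)V²/(2g) = 0.01490·(134/0.514)·3.542²/(2·9.81) = 2.484 m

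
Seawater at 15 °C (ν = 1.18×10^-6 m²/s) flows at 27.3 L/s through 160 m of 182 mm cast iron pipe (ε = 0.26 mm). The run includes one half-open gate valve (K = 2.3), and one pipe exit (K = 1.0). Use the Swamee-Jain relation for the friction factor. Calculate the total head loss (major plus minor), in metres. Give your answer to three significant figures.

H_L ≈ 1.32 m

V = 4Q/(πD²) = 1.049 m/s; V²/2g = 0.05613 m
Re = 1.62×10^5, ε/D = 0.00143 → f = 0.02299 (Swamee-Jain)
Major: h_f = f(L/D)·V²/2g = 0.02299·879.1·0.05613 = 1.134 m
Minor: ΣK = 3.30; h_m = ΣK·V²/2g = 0.1852 m
Total H_L = 1.134 + 0.1852 = 1.319 m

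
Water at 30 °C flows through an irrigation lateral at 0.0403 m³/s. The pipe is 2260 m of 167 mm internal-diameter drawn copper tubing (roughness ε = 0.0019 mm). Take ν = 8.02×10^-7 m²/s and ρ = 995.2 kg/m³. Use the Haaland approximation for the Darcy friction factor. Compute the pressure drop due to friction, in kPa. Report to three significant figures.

V = 4Q/(πD²) = 4·0.0403/(π·0.167²) = 1.840 m/s
Re = VD/ν = 1.840·0.167/8.02×10^-7 = 3.83×10^5 → turbulent
ε/D = 0.0019/167 = 1.14×10^-5
Haaland: f = 0.01382
h_f = f(L/D)V²/(2g) = 0.01382·(2260/0.167)·1.840²/(2·9.81) = 32.26 m
Δp = ρg·h_f = 995.2·9.81·32.26 = 314.9 kPa

Δp ≈ 315 kPa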